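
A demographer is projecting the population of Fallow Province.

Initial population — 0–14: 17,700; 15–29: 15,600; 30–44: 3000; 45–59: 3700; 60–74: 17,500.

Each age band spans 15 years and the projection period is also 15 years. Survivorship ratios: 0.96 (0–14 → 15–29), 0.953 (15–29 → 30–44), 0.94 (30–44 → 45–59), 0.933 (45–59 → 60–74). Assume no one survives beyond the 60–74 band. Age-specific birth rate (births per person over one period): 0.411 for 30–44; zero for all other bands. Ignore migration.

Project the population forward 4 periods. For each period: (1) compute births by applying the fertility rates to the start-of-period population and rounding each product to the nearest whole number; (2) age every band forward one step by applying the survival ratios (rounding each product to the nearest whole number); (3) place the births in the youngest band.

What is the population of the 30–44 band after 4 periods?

[period 1]
Births: 3000 × 0.411 = 1233
15–29: 17700 × 0.96 = 16992
30–44: 15600 × 0.953 = 14867
45–59: 3000 × 0.94 = 2820
60–74: 3700 × 0.933 = 3452
Giving 1233 / 16992 / 14867 / 2820 / 3452.
[period 2]
Births: 14867 × 0.411 = 6110
15–29: 1233 × 0.96 = 1184
30–44: 16992 × 0.953 = 16193
45–59: 14867 × 0.94 = 13975
60–74: 2820 × 0.933 = 2631
Giving 6110 / 1184 / 16193 / 13975 / 2631.
[period 3]
Births: 16193 × 0.411 = 6655
15–29: 6110 × 0.96 = 5866
30–44: 1184 × 0.953 = 1128
45–59: 16193 × 0.94 = 15221
60–74: 13975 × 0.933 = 13039
Giving 6655 / 5866 / 1128 / 15221 / 13039.
[period 4]
Births: 1128 × 0.411 = 464
15–29: 6655 × 0.96 = 6389
30–44: 5866 × 0.953 = 5590
45–59: 1128 × 0.94 = 1060
60–74: 15221 × 0.933 = 14201
Giving 464 / 6389 / 5590 / 1060 / 14201.

5590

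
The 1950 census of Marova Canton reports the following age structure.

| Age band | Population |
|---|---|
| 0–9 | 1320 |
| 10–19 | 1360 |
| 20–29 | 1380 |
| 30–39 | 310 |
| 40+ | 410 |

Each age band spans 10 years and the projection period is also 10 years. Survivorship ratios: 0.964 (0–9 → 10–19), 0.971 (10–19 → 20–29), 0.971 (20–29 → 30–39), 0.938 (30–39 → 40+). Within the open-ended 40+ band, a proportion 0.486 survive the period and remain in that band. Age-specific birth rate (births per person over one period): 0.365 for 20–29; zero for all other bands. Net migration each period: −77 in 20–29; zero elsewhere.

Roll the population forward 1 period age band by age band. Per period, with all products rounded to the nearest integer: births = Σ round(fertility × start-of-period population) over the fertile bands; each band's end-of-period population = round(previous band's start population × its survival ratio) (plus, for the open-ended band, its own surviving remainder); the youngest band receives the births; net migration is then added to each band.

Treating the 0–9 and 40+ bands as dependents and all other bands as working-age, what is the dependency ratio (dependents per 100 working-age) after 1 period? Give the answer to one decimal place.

25.8

Let band 1 be 0–9 through band 5 = 40+.
— Period 1 —
Births: 1380 × 0.365 = 504
Band 2: 1320 × 0.964 = 1272
Band 3: 1360 × 0.971 = 1321
Band 4: 1380 × 0.971 = 1340
Band 5: 310 × 0.938 + 410 × 0.486 = 291 + 199 = 490
Net migration: Band 3 − 77 → 1244
Population now: 0–9=504, 10–19=1272, 20–29=1244, 30–39=1340, 40+=490
Dependents (band 0–9 + band 40+) = 504 + 490 = 994; working-age = 3856; ratio = 994/3856 × 100 = 25.8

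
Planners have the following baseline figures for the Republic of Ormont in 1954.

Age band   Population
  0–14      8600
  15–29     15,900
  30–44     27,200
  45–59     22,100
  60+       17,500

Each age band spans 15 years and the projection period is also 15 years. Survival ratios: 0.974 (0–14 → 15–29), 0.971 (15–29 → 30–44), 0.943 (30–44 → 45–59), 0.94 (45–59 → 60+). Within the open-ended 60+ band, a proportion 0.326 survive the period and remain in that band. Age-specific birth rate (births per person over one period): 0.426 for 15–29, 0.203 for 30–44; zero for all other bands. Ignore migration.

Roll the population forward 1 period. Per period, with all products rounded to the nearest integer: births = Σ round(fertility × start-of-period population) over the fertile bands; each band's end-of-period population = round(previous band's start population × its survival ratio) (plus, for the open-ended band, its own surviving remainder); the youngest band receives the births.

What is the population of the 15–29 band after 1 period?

Period 1.
Births: 15900 × 0.426 = 6773, 27200 × 0.203 = 5522 ⇒ total 12295
15–29: 8600 × 0.974 = 8376
30–44: 15900 × 0.971 = 15439
45–59: 27200 × 0.943 = 25650
60+: 22100 × 0.94 + 17500 × 0.326 = 20774 + 5705 = 26479
End of period: [12295, 8376, 15439, 25650, 26479]

8376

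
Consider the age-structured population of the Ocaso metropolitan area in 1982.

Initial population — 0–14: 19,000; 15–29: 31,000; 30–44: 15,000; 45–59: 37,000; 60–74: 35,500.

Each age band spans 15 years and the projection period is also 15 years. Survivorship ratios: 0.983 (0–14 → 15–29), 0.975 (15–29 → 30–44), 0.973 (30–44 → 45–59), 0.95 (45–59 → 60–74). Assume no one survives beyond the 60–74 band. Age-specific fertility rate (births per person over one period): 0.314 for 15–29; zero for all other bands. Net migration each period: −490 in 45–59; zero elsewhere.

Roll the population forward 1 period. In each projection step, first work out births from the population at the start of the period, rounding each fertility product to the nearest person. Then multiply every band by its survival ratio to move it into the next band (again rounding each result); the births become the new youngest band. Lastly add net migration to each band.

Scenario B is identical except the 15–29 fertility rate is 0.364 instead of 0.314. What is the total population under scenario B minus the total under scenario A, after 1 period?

1550

Call the groups 1 to 5, youngest first.
— Period 1 —
Births: 31000 × 0.314 = 9734
Group 2: 19000 × 0.983 = 18677
Group 3: 31000 × 0.975 = 30225
Group 4: 15000 × 0.973 = 14595
Group 5: 37000 × 0.95 = 35150
Net migration: Group 4 − 490 → 14105
Giving 9734 / 18677 / 30225 / 14105 / 35150.
Scenario A total after 1 period: 107891
Scenario B projection —
— Period 1 —
Births: 31000 × 0.364 = 11284
Group 2: 19000 × 0.983 = 18677
Group 3: 31000 × 0.975 = 30225
Group 4: 15000 × 0.973 = 14595
Group 5: 37000 × 0.95 = 35150
Net migration: Group 4 − 490 → 14105
Giving 11284 / 18677 / 30225 / 14105 / 35150.
Scenario B total after 1 period: 109441
Difference B − A = 109441 − 107891 = 1550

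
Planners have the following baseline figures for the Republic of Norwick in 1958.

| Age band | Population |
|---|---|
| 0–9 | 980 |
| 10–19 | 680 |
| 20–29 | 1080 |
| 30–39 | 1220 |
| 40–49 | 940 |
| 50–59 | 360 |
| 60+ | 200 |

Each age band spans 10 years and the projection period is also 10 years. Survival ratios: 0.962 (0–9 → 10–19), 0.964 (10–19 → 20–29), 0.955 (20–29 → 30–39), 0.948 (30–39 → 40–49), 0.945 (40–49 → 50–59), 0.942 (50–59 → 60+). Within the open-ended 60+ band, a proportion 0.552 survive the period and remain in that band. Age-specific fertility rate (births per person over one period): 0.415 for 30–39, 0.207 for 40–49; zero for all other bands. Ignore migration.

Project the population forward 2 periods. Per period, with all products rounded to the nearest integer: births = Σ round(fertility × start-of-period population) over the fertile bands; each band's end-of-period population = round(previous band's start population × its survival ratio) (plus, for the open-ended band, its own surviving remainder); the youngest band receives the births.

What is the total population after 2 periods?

6030

Call the bands 1 to 7, youngest first.
After projecting period 1:
Births: 1220 * 0.415 = 506  |  940 * 0.207 = 195 → 701
Band 2: 980 * 0.962 = 943
Band 3: 680 * 0.964 = 656
Band 4: 1080 * 0.955 = 1031
Band 5: 1220 * 0.948 = 1157
Band 6: 940 * 0.945 = 888
Band 7: 360 * 0.942 + 200 * 0.552 = 339 + 110 = 449
End of period: [701, 943, 656, 1031, 1157, 888, 449]
After projecting period 2:
Births: 1031 * 0.415 = 428  |  1157 * 0.207 = 239 → 667
Band 2: 701 * 0.962 = 674
Band 3: 943 * 0.964 = 909
Band 4: 656 * 0.955 = 626
Band 5: 1031 * 0.948 = 977
Band 6: 1157 * 0.945 = 1093
Band 7: 888 * 0.942 + 449 * 0.552 = 836 + 248 = 1084
End of period: [667, 674, 909, 626, 977, 1093, 1084]
Total after period 2: 667 + 674 + 909 + 626 + 977 + 1093 + 1084 = 6030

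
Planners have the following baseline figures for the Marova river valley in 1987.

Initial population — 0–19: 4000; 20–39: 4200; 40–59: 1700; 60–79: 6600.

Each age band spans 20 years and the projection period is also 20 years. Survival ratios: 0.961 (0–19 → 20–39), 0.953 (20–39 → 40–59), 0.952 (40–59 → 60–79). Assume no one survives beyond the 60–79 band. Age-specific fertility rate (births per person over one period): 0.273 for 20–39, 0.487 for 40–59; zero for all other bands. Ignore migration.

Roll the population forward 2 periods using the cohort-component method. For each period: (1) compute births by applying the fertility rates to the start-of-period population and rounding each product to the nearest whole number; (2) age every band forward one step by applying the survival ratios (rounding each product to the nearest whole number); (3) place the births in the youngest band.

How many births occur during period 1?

1975

Numbering the bands 1..4 from youngest to oldest:
After projecting period 1:
Births: 4200 × 0.273 = 1147  |  1700 × 0.487 = 828 → total 1975
Band 2: 4000 × 0.961 = 3844
Band 3: 4200 × 0.953 = 4003
Band 4: 1700 × 0.952 = 1618
Population now: 0–19=1975, 20–39=3844, 40–59=4003, 60–79=1618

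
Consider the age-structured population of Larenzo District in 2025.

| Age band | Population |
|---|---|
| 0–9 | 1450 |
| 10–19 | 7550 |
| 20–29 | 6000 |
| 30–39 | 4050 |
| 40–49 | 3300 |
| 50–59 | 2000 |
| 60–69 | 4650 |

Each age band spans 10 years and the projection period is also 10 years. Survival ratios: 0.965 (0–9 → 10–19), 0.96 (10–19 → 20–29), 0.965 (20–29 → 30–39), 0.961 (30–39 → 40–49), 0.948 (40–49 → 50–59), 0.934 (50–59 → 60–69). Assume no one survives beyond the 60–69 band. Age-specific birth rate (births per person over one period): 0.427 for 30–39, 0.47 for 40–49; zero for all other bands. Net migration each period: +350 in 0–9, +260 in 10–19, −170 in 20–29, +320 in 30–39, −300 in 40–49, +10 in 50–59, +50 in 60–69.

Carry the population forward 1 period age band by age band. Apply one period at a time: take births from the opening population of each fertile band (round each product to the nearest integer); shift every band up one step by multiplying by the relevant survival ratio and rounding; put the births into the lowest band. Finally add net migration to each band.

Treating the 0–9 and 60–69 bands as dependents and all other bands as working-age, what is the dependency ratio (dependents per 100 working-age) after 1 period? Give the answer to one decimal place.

25.7

— Period 1 —
Births: 4050 × 0.427 = 1729 ; 3300 × 0.47 = 1551 ⇒ total 3280
10–19: 1450 × 0.965 = 1399
20–29: 7550 × 0.96 = 7248
30–39: 6000 × 0.965 = 5790
40–49: 4050 × 0.961 = 3892
50–59: 3300 × 0.948 = 3128
60–69: 2000 × 0.934 = 1868
Net migration: 0–9 + 350 → 3630; 10–19 + 260 → 1659; 20–29 − 170 → 7078; 30–39 + 320 → 6110; 40–49 − 300 → 3592; 50–59 + 10 → 3138; 60–69 + 50 → 1918
→ [3630, 1659, 7078, 6110, 3592, 3138, 1918]
Dependents (band 0–9 + band 60–69) = 3630 + 1918 = 5548; working-age = 21577; ratio = 5548/21577 × 100 = 25.7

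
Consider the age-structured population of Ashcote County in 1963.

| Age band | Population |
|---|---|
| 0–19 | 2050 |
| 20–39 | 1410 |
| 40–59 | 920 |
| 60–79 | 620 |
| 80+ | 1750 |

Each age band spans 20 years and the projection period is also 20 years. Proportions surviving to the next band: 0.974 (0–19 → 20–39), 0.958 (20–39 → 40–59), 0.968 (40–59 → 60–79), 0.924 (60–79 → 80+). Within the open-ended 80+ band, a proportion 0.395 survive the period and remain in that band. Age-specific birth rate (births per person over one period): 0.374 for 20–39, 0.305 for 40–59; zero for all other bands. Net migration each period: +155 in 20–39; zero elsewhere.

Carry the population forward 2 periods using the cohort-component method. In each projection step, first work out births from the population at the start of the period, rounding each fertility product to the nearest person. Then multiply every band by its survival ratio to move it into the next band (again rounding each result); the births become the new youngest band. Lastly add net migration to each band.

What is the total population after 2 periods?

Let group 1 be 0–19 through group 5 = 80+.
Period 1:
Births: 1410 × 0.374 = 527, 920 × 0.305 = 281 — total 808
Group 2: 2050 × 0.974 = 1997
Group 3: 1410 × 0.958 = 1351
Group 4: 920 × 0.968 = 891
Group 5: 620 × 0.924 + 1750 × 0.395 = 573 + 691 = 1264
Net migration: Group 2 + 155 → 2152
Population now: 0–19=808, 20–39=2152, 40–59=1351, 60–79=891, 80+=1264
Period 2:
Births: 2152 × 0.374 = 805, 1351 × 0.305 = 412 — total 1217
Group 2: 808 × 0.974 = 787
Group 3: 2152 × 0.958 = 2062
Group 4: 1351 × 0.968 = 1308
Group 5: 891 × 0.924 + 1264 × 0.395 = 823 + 499 = 1322
Net migration: Group 2 + 155 → 942
Population now: 0–19=1217, 20–39=942, 40–59=2062, 60–79=1308, 80+=1322
Total after period 2: 1217 + 942 + 2062 + 1308 + 1322 = 6851

6851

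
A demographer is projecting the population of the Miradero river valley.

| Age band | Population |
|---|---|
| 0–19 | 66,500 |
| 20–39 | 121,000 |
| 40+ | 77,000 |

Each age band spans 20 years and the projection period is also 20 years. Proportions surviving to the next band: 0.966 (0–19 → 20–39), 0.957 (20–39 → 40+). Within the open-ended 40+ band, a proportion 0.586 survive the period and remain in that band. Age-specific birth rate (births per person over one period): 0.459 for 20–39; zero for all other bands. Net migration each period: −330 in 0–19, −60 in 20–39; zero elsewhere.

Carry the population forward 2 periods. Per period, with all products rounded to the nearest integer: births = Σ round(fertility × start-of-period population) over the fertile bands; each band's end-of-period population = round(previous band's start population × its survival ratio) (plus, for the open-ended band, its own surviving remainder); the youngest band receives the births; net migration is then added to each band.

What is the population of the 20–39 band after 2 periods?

53272

Numbering the bands 1..3 from youngest to oldest:
[period 1]
Births: 121000 × 0.459 = 55539
Band 2: 66500 × 0.966 = 64239
Band 3: 121000 × 0.957 + 77000 × 0.586 = 115797 + 45122 = 160919
Net migration: Band 1 − 330 → 55209; Band 2 − 60 → 64179
Population now: 0–19=55209, 20–39=64179, 40+=160919
[period 2]
Births: 64179 × 0.459 = 29458
Band 2: 55209 × 0.966 = 53332
Band 3: 64179 × 0.957 + 160919 × 0.586 = 61419 + 94299 = 155718
Net migration: Band 1 − 330 → 29128; Band 2 − 60 → 53272
Population now: 0–19=29128, 20–39=53272, 40+=155718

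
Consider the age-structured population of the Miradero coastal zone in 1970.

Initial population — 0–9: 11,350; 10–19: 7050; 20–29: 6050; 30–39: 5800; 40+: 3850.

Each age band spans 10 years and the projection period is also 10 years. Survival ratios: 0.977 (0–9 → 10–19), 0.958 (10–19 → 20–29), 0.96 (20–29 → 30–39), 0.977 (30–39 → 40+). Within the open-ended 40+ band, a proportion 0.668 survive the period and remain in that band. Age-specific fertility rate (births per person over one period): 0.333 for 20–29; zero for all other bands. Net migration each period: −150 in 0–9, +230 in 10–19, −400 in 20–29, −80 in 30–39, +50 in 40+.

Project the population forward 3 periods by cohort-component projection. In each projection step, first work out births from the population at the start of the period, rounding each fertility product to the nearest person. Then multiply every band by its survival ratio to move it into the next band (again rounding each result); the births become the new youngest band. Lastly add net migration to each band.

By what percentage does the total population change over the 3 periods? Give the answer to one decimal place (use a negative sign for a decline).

Period 1:
Births: 6050 × 0.333 = 2015
10–19: 11350 × 0.977 = 11089
20–29: 7050 × 0.958 = 6754
30–39: 6050 × 0.96 = 5808
40+: 5800 × 0.977 + 3850 × 0.668 = 5667 + 2572 = 8239
Net migration: 0–9 − 150 → 1865; 10–19 + 230 → 11319; 20–29 − 400 → 6354; 30–39 − 80 → 5728; 40+ + 50 → 8289
End of period: [1865, 11319, 6354, 5728, 8289]
Period 2:
Births: 6354 × 0.333 = 2116
10–19: 1865 × 0.977 = 1822
20–29: 11319 × 0.958 = 10844
30–39: 6354 × 0.96 = 6100
40+: 5728 × 0.977 + 8289 × 0.668 = 5596 + 5537 = 11133
Net migration: 0–9 − 150 → 1966; 10–19 + 230 → 2052; 20–29 − 400 → 10444; 30–39 − 80 → 6020; 40+ + 50 → 11183
End of period: [1966, 2052, 10444, 6020, 11183]
Period 3:
Births: 10444 × 0.333 = 3478
10–19: 1966 × 0.977 = 1921
20–29: 2052 × 0.958 = 1966
30–39: 10444 × 0.96 = 10026
40+: 6020 × 0.977 + 11183 × 0.668 = 5882 + 7470 = 13352
Net migration: 0–9 − 150 → 3328; 10–19 + 230 → 2151; 20–29 − 400 → 1566; 30–39 − 80 → 9946; 40+ + 50 → 13402
End of period: [3328, 2151, 1566, 9946, 13402]
Total: 34100 → 30393; change = -3707; percentage change = -10.9%

-10.9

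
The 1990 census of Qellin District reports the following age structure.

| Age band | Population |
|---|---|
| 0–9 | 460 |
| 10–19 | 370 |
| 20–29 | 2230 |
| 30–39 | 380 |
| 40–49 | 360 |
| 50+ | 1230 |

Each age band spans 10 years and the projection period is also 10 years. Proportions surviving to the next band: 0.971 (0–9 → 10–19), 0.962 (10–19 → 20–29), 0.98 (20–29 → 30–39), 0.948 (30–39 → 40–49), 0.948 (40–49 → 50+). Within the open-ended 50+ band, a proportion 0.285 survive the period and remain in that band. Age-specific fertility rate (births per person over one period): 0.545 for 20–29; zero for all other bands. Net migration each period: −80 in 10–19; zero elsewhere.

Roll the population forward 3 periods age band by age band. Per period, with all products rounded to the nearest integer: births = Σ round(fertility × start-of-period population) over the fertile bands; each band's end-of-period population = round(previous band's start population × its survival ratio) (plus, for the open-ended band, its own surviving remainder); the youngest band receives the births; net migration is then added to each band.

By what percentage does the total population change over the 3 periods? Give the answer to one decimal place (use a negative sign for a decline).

-17.5

Let band 1 be 0–9 through band 6 = 50+.
After projecting period 1:
Births: 2230 × 0.545 = 1215
Band 2: 460 × 0.971 = 447
Band 3: 370 × 0.962 = 356
Band 4: 2230 × 0.98 = 2185
Band 5: 380 × 0.948 = 360
Band 6: 360 × 0.948 + 1230 × 0.285 = 341 + 351 = 692
Net migration: Band 2 − 80 → 367
→ [1215, 367, 356, 2185, 360, 692]
After projecting period 2:
Births: 356 × 0.545 = 194
Band 2: 1215 × 0.971 = 1180
Band 3: 367 × 0.962 = 353
Band 4: 356 × 0.98 = 349
Band 5: 2185 × 0.948 = 2071
Band 6: 360 × 0.948 + 692 × 0.285 = 341 + 197 = 538
Net migration: Band 2 − 80 → 1100
→ [194, 1100, 353, 349, 2071, 538]
After projecting period 3:
Births: 353 × 0.545 = 192
Band 2: 194 × 0.971 = 188
Band 3: 1100 × 0.962 = 1058
Band 4: 353 × 0.98 = 346
Band 5: 349 × 0.948 = 331
Band 6: 2071 × 0.948 + 538 × 0.285 = 1963 + 153 = 2116
Net migration: Band 2 − 80 → 108
→ [192, 108, 1058, 346, 331, 2116]
Total: 5030 → 4151; change = -879; percentage change = -17.5%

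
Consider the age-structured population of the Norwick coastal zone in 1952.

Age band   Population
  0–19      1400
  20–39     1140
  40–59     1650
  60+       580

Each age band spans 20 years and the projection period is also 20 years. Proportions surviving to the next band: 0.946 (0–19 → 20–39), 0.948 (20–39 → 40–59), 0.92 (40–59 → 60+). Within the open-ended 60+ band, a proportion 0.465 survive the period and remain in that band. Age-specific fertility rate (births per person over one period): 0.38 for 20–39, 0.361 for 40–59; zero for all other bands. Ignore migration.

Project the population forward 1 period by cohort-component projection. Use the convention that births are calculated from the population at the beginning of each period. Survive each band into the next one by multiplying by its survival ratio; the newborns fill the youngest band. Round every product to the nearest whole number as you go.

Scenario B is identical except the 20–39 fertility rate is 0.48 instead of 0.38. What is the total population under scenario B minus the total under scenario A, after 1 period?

114

[period 1]
Births: 1140 × 0.38 = 433, 1650 × 0.361 = 596 — total 1029
20–39: 1400 × 0.946 = 1324
40–59: 1140 × 0.948 = 1081
60+: 1650 × 0.92 + 580 × 0.465 = 1518 + 270 = 1788
End of period: [1029, 1324, 1081, 1788]
Scenario A total after 1 period: 5222
Scenario B projection —
[period 1]
Births: 1140 × 0.48 = 547, 1650 × 0.361 = 596 — total 1143
20–39: 1400 × 0.946 = 1324
40–59: 1140 × 0.948 = 1081
60+: 1650 × 0.92 + 580 × 0.465 = 1518 + 270 = 1788
End of period: [1143, 1324, 1081, 1788]
Scenario B total after 1 period: 5336
Difference B − A = 5336 − 5222 = 114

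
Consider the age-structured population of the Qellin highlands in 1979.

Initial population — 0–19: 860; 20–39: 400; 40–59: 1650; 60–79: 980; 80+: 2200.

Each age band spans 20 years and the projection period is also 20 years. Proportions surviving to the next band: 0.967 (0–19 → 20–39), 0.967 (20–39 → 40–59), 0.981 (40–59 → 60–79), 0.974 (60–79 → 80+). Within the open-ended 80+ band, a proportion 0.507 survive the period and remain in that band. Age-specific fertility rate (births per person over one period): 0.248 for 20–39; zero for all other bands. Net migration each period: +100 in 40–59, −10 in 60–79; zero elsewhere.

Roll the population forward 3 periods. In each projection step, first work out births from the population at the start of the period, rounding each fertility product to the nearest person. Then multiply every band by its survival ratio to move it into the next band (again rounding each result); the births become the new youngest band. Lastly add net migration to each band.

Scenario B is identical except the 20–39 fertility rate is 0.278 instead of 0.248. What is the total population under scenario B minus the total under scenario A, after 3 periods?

40

Numbering the groups 1..5 from youngest to oldest:
— Period 1 —
Births: 400 × 0.248 = 99
Group 2: 860 × 0.967 = 832
Group 3: 400 × 0.967 = 387
Group 4: 1650 × 0.981 = 1619
Group 5: 980 × 0.974 + 2200 × 0.507 = 955 + 1115 = 2070
Net migration: Group 3 + 100 → 487; Group 4 − 10 → 1609
Giving 99 / 832 / 487 / 1609 / 2070.
— Period 2 —
Births: 832 × 0.248 = 206
Group 2: 99 × 0.967 = 96
Group 3: 832 × 0.967 = 805
Group 4: 487 × 0.981 = 478
Group 5: 1609 × 0.974 + 2070 × 0.507 = 1567 + 1049 = 2616
Net migration: Group 3 + 100 → 905; Group 4 − 10 → 468
Giving 206 / 96 / 905 / 468 / 2616.
— Period 3 —
Births: 96 × 0.248 = 24
Group 2: 206 × 0.967 = 199
Group 3: 96 × 0.967 = 93
Group 4: 905 × 0.981 = 888
Group 5: 468 × 0.974 + 2616 × 0.507 = 456 + 1326 = 1782
Net migration: Group 3 + 100 → 193; Group 4 − 10 → 878
Giving 24 / 199 / 193 / 878 / 1782.
Scenario A total after 3 periods: 3076
Scenario B projection —
— Period 1 —
Births: 400 × 0.278 = 111
Group 2: 860 × 0.967 = 832
Group 3: 400 × 0.967 = 387
Group 4: 1650 × 0.981 = 1619
Group 5: 980 × 0.974 + 2200 × 0.507 = 955 + 1115 = 2070
Net migration: Group 3 + 100 → 487; Group 4 − 10 → 1609
Giving 111 / 832 / 487 / 1609 / 2070.
— Period 2 —
Births: 832 × 0.278 = 231
Group 2: 111 × 0.967 = 107
Group 3: 832 × 0.967 = 805
Group 4: 487 × 0.981 = 478
Group 5: 1609 × 0.974 + 2070 × 0.507 = 1567 + 1049 = 2616
Net migration: Group 3 + 100 → 905; Group 4 − 10 → 468
Giving 231 / 107 / 905 / 468 / 2616.
— Period 3 —
Births: 107 × 0.278 = 30
Group 2: 231 × 0.967 = 223
Group 3: 107 × 0.967 = 103
Group 4: 905 × 0.981 = 888
Group 5: 468 × 0.974 + 2616 × 0.507 = 456 + 1326 = 1782
Net migration: Group 3 + 100 → 203; Group 4 − 10 → 878
Giving 30 / 223 / 203 / 878 / 1782.
Scenario B total after 3 periods: 3116
Difference B − A = 3116 − 3076 = 40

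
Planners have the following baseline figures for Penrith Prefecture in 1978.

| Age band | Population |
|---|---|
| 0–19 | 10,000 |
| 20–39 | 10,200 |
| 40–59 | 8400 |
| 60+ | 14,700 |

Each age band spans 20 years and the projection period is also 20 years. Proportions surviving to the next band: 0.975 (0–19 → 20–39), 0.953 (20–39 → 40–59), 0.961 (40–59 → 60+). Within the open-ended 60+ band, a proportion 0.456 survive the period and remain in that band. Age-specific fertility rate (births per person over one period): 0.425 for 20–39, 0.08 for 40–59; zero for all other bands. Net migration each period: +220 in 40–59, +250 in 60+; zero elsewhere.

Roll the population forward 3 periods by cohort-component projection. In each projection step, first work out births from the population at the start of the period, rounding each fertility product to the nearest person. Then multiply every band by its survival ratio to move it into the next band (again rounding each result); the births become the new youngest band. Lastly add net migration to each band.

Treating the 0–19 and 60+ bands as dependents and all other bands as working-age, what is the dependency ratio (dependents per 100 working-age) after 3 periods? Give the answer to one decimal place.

Period 1.
Births: 10200 * 0.425 = 4335, 8400 * 0.08 = 672 — total 5007
20–39: 10000 * 0.975 = 9750
40–59: 10200 * 0.953 = 9721
60+: 8400 * 0.961 + 14700 * 0.456 = 8072 + 6703 = 14775
Net migration: 40–59 + 220 → 9941; 60+ + 250 → 15025
End of period: [5007, 9750, 9941, 15025]
Period 2.
Births: 9750 * 0.425 = 4144, 9941 * 0.08 = 795 — total 4939
20–39: 5007 * 0.975 = 4882
40–59: 9750 * 0.953 = 9292
60+: 9941 * 0.961 + 15025 * 0.456 = 9553 + 6851 = 16404
Net migration: 40–59 + 220 → 9512; 60+ + 250 → 16654
End of period: [4939, 4882, 9512, 16654]
Period 3.
Births: 4882 * 0.425 = 2075, 9512 * 0.08 = 761 — total 2836
20–39: 4939 * 0.975 = 4816
40–59: 4882 * 0.953 = 4653
60+: 9512 * 0.961 + 16654 * 0.456 = 9141 + 7594 = 16735
Net migration: 40–59 + 220 → 4873; 60+ + 250 → 16985
End of period: [2836, 4816, 4873, 16985]
Dependents (band 0–19 + band 60+) = 2836 + 16985 = 19821; working-age = 9689; ratio = 19821/9689 × 100 = 204.6

204.6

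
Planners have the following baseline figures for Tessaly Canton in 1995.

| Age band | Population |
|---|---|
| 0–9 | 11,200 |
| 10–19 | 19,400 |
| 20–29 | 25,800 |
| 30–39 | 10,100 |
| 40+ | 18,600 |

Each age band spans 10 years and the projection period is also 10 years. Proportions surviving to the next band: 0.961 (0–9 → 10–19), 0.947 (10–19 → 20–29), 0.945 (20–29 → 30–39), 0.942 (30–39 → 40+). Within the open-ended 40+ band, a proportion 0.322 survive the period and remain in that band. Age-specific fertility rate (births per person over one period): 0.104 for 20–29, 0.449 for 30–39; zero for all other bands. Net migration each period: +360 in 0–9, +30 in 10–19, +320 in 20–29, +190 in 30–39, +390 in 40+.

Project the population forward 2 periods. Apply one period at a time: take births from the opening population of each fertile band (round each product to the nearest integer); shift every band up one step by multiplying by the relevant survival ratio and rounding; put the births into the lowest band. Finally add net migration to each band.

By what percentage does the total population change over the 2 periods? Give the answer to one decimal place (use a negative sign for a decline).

After projecting period 1:
Births: 25800 * 0.104 = 2683, 10100 * 0.449 = 4535 → total 7218
10–19: 11200 * 0.961 = 10763
20–29: 19400 * 0.947 = 18372
30–39: 25800 * 0.945 = 24381
40+: 10100 * 0.942 + 18600 * 0.322 = 9514 + 5989 = 15503
Net migration: 0–9 + 360 → 7578; 10–19 + 30 → 10793; 20–29 + 320 → 18692; 30–39 + 190 → 24571; 40+ + 390 → 15893
End of period: [7578, 10793, 18692, 24571, 15893]
After projecting period 2:
Births: 18692 * 0.104 = 1944, 24571 * 0.449 = 11032 → total 12976
10–19: 7578 * 0.961 = 7282
20–29: 10793 * 0.947 = 10221
30–39: 18692 * 0.945 = 17664
40+: 24571 * 0.942 + 15893 * 0.322 = 23146 + 5118 = 28264
Net migration: 0–9 + 360 → 13336; 10–19 + 30 → 7312; 20–29 + 320 → 10541; 30–39 + 190 → 17854; 40+ + 390 → 28654
End of period: [13336, 7312, 10541, 17854, 28654]
Total: 85100 → 77697; change = -7403; percentage change = -8.7%

-8.7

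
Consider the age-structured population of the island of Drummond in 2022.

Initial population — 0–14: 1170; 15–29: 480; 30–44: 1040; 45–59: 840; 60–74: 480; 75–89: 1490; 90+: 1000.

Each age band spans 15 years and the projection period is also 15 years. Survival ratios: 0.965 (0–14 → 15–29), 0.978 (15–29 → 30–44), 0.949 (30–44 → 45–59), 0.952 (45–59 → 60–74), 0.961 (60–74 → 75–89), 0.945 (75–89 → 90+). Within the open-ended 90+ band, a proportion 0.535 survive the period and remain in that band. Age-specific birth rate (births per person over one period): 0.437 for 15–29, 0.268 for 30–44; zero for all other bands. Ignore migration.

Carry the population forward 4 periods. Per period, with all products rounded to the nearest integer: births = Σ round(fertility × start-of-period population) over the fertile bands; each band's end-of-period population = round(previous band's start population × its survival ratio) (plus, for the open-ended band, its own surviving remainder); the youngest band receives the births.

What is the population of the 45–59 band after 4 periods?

438

Call the groups 1 to 7, youngest first.
After projecting period 1:
Births: 480 × 0.437 = 210  |  1040 × 0.268 = 279 — total 489
Group 2: 1170 × 0.965 = 1129
Group 3: 480 × 0.978 = 469
Group 4: 1040 × 0.949 = 987
Group 5: 840 × 0.952 = 800
Group 6: 480 × 0.961 = 461
Group 7: 1490 × 0.945 + 1000 × 0.535 = 1408 + 535 = 1943
Population now: 0–14=489, 15–29=1129, 30–44=469, 45–59=987, 60–74=800, 75–89=461, 90+=1943
After projecting period 2:
Births: 1129 × 0.437 = 493  |  469 × 0.268 = 126 — total 619
Group 2: 489 × 0.965 = 472
Group 3: 1129 × 0.978 = 1104
Group 4: 469 × 0.949 = 445
Group 5: 987 × 0.952 = 940
Group 6: 800 × 0.961 = 769
Group 7: 461 × 0.945 + 1943 × 0.535 = 436 + 1040 = 1476
Population now: 0–14=619, 15–29=472, 30–44=1104, 45–59=445, 60–74=940, 75–89=769, 90+=1476
After projecting period 3:
Births: 472 × 0.437 = 206  |  1104 × 0.268 = 296 — total 502
Group 2: 619 × 0.965 = 597
Group 3: 472 × 0.978 = 462
Group 4: 1104 × 0.949 = 1048
Group 5: 445 × 0.952 = 424
Group 6: 940 × 0.961 = 903
Group 7: 769 × 0.945 + 1476 × 0.535 = 727 + 790 = 1517
Population now: 0–14=502, 15–29=597, 30–44=462, 45–59=1048, 60–74=424, 75–89=903, 90+=1517
After projecting period 4:
Births: 597 × 0.437 = 261  |  462 × 0.268 = 124 — total 385
Group 2: 502 × 0.965 = 484
Group 3: 597 × 0.978 = 584
Group 4: 462 × 0.949 = 438
Group 5: 1048 × 0.952 = 998
Group 6: 424 × 0.961 = 407
Group 7: 903 × 0.945 + 1517 × 0.535 = 853 + 812 = 1665
Population now: 0–14=385, 15–29=484, 30–44=584, 45–59=438, 60–74=998, 75–89=407, 90+=1665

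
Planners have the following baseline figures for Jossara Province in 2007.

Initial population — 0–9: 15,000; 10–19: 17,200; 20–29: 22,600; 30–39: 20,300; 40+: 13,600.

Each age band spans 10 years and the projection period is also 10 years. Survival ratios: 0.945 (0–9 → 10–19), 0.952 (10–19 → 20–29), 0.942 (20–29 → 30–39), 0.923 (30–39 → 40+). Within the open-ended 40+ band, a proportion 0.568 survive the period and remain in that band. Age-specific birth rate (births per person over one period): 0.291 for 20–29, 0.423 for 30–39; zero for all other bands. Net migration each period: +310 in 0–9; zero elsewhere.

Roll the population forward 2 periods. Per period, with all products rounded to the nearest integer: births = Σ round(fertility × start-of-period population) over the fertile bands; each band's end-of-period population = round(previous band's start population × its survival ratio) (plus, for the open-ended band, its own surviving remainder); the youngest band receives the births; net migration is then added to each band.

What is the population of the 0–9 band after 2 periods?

14080

— Period 1 —
Births: 22600 * 0.291 = 6577  |  20300 * 0.423 = 8587 ⇒ total 15164
10–19: 15000 * 0.945 = 14175
20–29: 17200 * 0.952 = 16374
30–39: 22600 * 0.942 = 21289
40+: 20300 * 0.923 + 13600 * 0.568 = 18737 + 7725 = 26462
Net migration: 0–9 + 310 → 15474
→ [15474, 14175, 16374, 21289, 26462]
— Period 2 —
Births: 16374 * 0.291 = 4765  |  21289 * 0.423 = 9005 ⇒ total 13770
10–19: 15474 * 0.945 = 14623
20–29: 14175 * 0.952 = 13495
30–39: 16374 * 0.942 = 15424
40+: 21289 * 0.923 + 26462 * 0.568 = 19650 + 15030 = 34680
Net migration: 0–9 + 310 → 14080
→ [14080, 14623, 13495, 15424, 34680]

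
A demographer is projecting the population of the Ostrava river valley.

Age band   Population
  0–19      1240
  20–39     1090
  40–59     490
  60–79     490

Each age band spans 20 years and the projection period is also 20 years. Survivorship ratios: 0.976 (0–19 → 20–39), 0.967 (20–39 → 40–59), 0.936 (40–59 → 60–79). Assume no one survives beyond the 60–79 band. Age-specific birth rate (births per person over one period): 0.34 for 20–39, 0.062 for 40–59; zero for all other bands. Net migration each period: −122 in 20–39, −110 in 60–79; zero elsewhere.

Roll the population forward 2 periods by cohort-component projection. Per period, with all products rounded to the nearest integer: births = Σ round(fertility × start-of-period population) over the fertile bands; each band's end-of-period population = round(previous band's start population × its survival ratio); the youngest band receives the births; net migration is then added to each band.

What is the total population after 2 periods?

Numbering the groups 1..4 from youngest to oldest:
— Period 1 —
Births: 1090 × 0.34 = 371 ; 490 × 0.062 = 30 ⇒ total 401
Group 2: 1240 × 0.976 = 1210
Group 3: 1090 × 0.967 = 1054
Group 4: 490 × 0.936 = 459
Net migration: Group 2 − 122 → 1088; Group 4 − 110 → 349
Population now: 0–19=401, 20–39=1088, 40–59=1054, 60–79=349
— Period 2 —
Births: 1088 × 0.34 = 370 ; 1054 × 0.062 = 65 ⇒ total 435
Group 2: 401 × 0.976 = 391
Group 3: 1088 × 0.967 = 1052
Group 4: 1054 × 0.936 = 987
Net migration: Group 2 − 122 → 269; Group 4 − 110 → 877
Population now: 0–19=435, 20–39=269, 40–59=1052, 60–79=877
Total after period 2: 435 + 269 + 1052 + 877 = 2633

2633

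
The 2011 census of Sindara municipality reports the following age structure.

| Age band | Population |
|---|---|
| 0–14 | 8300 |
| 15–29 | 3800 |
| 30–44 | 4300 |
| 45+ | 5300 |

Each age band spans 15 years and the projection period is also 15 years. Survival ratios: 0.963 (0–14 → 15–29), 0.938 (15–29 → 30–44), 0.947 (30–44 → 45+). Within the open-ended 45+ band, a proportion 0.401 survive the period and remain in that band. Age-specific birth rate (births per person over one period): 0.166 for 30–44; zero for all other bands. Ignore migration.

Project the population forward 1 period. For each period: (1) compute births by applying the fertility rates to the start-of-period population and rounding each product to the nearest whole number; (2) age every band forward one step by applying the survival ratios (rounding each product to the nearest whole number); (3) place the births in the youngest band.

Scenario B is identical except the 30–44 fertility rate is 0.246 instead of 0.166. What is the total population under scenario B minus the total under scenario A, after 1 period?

(Bands numbered youngest = 1 to oldest = 4.)
Period 1:
Births: 4300 × 0.166 = 714
Band 2: 8300 × 0.963 = 7993
Band 3: 3800 × 0.938 = 3564
Band 4: 4300 × 0.947 + 5300 × 0.401 = 4072 + 2125 = 6197
Giving 714 / 7993 / 3564 / 6197.
Scenario A total after 1 period: 18468
Scenario B projection —
Period 1:
Births: 4300 × 0.246 = 1058
Band 2: 8300 × 0.963 = 7993
Band 3: 3800 × 0.938 = 3564
Band 4: 4300 × 0.947 + 5300 × 0.401 = 4072 + 2125 = 6197
Giving 1058 / 7993 / 3564 / 6197.
Scenario B total after 1 period: 18812
Difference B − A = 18812 − 18468 = 344

344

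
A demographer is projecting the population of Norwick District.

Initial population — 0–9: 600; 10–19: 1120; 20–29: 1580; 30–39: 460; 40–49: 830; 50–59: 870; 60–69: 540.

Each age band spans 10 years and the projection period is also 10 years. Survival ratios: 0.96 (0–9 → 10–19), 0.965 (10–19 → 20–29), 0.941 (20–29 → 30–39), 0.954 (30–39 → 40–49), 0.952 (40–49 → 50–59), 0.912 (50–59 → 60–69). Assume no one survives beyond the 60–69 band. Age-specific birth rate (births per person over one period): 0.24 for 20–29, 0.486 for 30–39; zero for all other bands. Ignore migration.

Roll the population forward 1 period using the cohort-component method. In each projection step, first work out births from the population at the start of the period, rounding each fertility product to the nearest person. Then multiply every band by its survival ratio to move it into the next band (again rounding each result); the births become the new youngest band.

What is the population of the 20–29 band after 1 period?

Numbering the groups 1..7 from youngest to oldest:
— Period 1 —
Births: 1580 × 0.24 = 379 ; 460 × 0.486 = 224 — total 603
Group 2: 600 × 0.96 = 576
Group 3: 1120 × 0.965 = 1081
Group 4: 1580 × 0.941 = 1487
Group 5: 460 × 0.954 = 439
Group 6: 830 × 0.952 = 790
Group 7: 870 × 0.912 = 793
Giving 603 / 576 / 1081 / 1487 / 439 / 790 / 793.

1081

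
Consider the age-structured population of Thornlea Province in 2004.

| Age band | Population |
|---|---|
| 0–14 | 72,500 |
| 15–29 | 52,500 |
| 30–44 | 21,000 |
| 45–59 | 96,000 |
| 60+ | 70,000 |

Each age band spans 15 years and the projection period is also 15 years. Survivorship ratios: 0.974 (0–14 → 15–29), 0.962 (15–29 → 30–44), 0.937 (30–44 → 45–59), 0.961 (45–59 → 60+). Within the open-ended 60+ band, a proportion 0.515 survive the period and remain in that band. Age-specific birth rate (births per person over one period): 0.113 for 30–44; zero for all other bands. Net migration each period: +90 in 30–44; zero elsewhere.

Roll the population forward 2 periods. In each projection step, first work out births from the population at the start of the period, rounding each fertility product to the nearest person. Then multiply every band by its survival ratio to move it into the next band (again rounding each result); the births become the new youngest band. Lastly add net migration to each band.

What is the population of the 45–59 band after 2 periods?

47408

Numbering the bands 1..5 from youngest to oldest:
After projecting period 1:
Births: 21000 × 0.113 = 2373
Band 2: 72500 × 0.974 = 70615
Band 3: 52500 × 0.962 = 50505
Band 4: 21000 × 0.937 = 19677
Band 5: 96000 × 0.961 + 70000 × 0.515 = 92256 + 36050 = 128306
Net migration: Band 3 + 90 → 50595
Population now: 0–14=2373, 15–29=70615, 30–44=50595, 45–59=19677, 60+=128306
After projecting period 2:
Births: 50595 × 0.113 = 5717
Band 2: 2373 × 0.974 = 2311
Band 3: 70615 × 0.962 = 67932
Band 4: 50595 × 0.937 = 47408
Band 5: 19677 × 0.961 + 128306 × 0.515 = 18910 + 66078 = 84988
Net migration: Band 3 + 90 → 68022
Population now: 0–14=5717, 15–29=2311, 30–44=68022, 45–59=47408, 60+=84988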